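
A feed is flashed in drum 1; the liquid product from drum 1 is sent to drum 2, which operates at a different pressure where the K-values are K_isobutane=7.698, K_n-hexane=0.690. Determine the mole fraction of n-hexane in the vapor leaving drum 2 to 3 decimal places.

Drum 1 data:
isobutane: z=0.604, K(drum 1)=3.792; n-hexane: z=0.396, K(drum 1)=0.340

Drum 1:
Let ψ₁ = V/F and solve Σ zᵢ(Kᵢ−1)/(1+ψ₁(Kᵢ−1)) = 0.
Feasibility: ΣzᵢKᵢ = 2.425, Σzᵢ/Kᵢ = 1.324 — both > 1, two phases present.
Binary case is linear: z₁(K₁−1)(1+ψ₁(K₂−1)) + z₂(K₂−1)(1+ψ₁(K₁−1)) = 0
⇒ ψ₁ = [z₁(K₁−1)+z₂(K₂−1)] / [−(K₁−1)(K₂−1)] = 1.4250/1.8427 = 0.773
Drum-1 compositions:
  isobutane: x = 0.191, y = 0.725
  n-hexane: x = 0.809, y = 0.275
Drum-2 feed = drum-1 liquid: z₂ = (0.1912, 0.8088).
Drum 2:
Material balance + equilibrium reduce to Σ zᵢ(Kᵢ−1)/(1+ψ₂(Kᵢ−1)) = 0.
g(0) = ΣzᵢKᵢ − 1 = 1.030 and g(1) = 1 − Σzᵢ/Kᵢ = -0.197, so a root lies in (0, 1).
Binary case is linear: z₁(K₁−1)(1+ψ₂(K₂−1)) + z₂(K₂−1)(1+ψ₂(K₁−1)) = 0
⇒ ψ₂ = [z₁(K₁−1)+z₂(K₂−1)] / [−(K₁−1)(K₂−1)] = 1.0299/2.0764 = 0.496
  isobutane: x = 0.044, y = 0.341
  n-hexane: x = 0.956, y = 0.659

y_n-hexane (drum 2) = 0.659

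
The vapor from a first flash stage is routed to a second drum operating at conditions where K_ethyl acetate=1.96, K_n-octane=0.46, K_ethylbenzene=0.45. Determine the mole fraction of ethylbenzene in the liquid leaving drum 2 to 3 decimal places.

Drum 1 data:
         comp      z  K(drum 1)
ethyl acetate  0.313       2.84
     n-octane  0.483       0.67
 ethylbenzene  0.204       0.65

Drum 1:
Material balance + equilibrium reduce to Σ zᵢ(Kᵢ−1)/(1+ψ₁(Kᵢ−1)) = 0.
g(0) = ΣzᵢKᵢ − 1 = 0.345 and g(1) = 1 − Σzᵢ/Kᵢ = -0.145, so a root lies in (0, 1).
Iterate (Newton) starting at ψ₁ = 0.51:
  ψ₁ = 0.510: g = 0.0186, g' = -0.395 → ψ₁ = 0.557
  ψ₁ = 0.557: g = 0.0005, g' = -0.376 → ψ₁ = 0.558
Converged at ψ₁ = 0.558.
Drum-1 compositions:
  ethyl acetate: x = 0.154, y = 0.439
  n-octane: x = 0.592, y = 0.397
  ethylbenzene: x = 0.254, y = 0.165
Drum-2 feed = drum-1 vapor: z₂ = (0.4385, 0.3967, 0.1648).
Drum 2:
Let ψ₂ = V/F and solve Σ zᵢ(Kᵢ−1)/(1+ψ₂(Kᵢ−1)) = 0.
Check two-phase: ΣzᵢKᵢ = 1.116 > 1 and Σzᵢ/Kᵢ = 1.452 > 1, so g(0) = 0.116 > 0 and g(1) = -0.452 < 0.
Newton–Raphson from ψ₂ = 0.33:
  ψ₂ = 0.330: g = -0.0517, g' = -0.479 → ψ₂ = 0.222
  ψ₂ = 0.222: g = 0.0004, g' = -0.489 → ψ₂ = 0.223
Converged at ψ₂ = 0.223.
  ethyl acetate: x = 0.361, y = 0.708
  n-octane: x = 0.451, y = 0.207
  ethylbenzene: x = 0.188, y = 0.085

x_ethylbenzene (drum 2) = 0.188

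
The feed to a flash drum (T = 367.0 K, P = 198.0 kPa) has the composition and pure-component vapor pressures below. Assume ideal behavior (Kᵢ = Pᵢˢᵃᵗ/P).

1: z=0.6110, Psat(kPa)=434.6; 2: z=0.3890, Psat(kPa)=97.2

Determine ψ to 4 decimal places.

ψ = 0.8746

Raoult's law: Kᵢ = Pᵢˢᵃᵗ/P = Pᵢˢᵃᵗ/198.0.
  K_1 = 434.6/198.0 = 2.194949, K_2 = 97.2/198.0 = 0.490909
Let ψ = V/F and solve Σ zᵢ(Kᵢ−1)/(1+ψ(Kᵢ−1)) = 0.
g(0) = ΣzᵢKᵢ − 1 = 0.5321 and g(1) = 1 − Σzᵢ/Kᵢ = -0.0708, so a root lies in (0, 1).
Binary case is linear: z₁(K₁−1)(1+ψ(K₂−1)) + z₂(K₂−1)(1+ψ(K₁−1)) = 0
⇒ ψ = [z₁(K₁−1)+z₂(K₂−1)] / [−(K₁−1)(K₂−1)] = 0.53208/0.60834 = 0.8746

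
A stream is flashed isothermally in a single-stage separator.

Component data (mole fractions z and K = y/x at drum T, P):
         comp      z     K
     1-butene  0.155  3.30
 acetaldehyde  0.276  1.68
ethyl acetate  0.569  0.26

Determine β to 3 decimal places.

β = 0.111

Newton–Raphson from β = 0.33:
  β = 0.330: g = -0.2011, g' = -0.896 → β = 0.105
  β = 0.105: g = 0.0054, g' = -1.009 → β = 0.111
Converged at β = 0.111.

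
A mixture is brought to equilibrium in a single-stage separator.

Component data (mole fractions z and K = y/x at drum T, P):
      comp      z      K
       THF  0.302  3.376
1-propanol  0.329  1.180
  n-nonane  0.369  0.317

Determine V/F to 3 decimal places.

V/F = 0.499

Iterate (Newton) starting at V/F = 0.66:
  V/F = 0.660: g = -0.1265, g' = -0.838 → V/F = 0.509
  V/F = 0.509: g = -0.0073, g' = -0.763 → V/F = 0.499
Converged at V/F = 0.499.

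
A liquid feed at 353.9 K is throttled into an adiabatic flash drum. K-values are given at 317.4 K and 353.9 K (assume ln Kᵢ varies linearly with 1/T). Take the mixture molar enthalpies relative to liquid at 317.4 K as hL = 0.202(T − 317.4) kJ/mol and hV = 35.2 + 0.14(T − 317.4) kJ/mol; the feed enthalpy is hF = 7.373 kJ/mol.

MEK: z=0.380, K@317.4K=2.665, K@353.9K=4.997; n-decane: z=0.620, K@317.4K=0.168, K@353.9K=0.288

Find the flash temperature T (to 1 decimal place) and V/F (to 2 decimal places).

T = 324.9 K, V/F = 0.17

Adiabatic flash: solve Rachford–Rice at each trial T, then check hF = ψ·hV(T) + (1−ψ)·hL(T).
  T = 317.4 K: K = (2.665, 0.168), RR gives ψ = 0.084, H_out = 2.969 kJ/mol
  T = 353.9 K: K = (4.997, 0.288), RR gives ψ = 0.379, H_out = 19.843 kJ/mol
  T = 335.6 K: K = (3.709, 0.223), RR gives ψ = 0.260, H_out = 12.543 kJ/mol
  T = 326.5 K: K = (3.158, 0.194), RR gives ψ = 0.184, H_out = 8.226 kJ/mol
  T = 321.9 K: K = (2.902, 0.181), RR gives ψ = 0.138, H_out = 5.723 kJ/mol
  T = 324.2 K: K = (3.028, 0.187), RR gives ψ = 0.162, H_out = 7.008 kJ/mol
Linear interpolation between T = 324.2 (H_out = 7.008) and T = 326.5 (H_out = 8.226) on hF = 7.373 gives T ≈ 324.9 K, at which ψ = 0.17.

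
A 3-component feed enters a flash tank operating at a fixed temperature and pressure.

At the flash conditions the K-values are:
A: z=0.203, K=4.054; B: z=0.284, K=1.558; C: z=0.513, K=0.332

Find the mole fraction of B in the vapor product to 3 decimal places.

y_B = 0.373

Let ψ = V/F and solve Σ zᵢ(Kᵢ−1)/(1+ψ(Kᵢ−1)) = 0.
g(0) = ΣzᵢKᵢ − 1 = 0.436 and g(1) = 1 − Σzᵢ/Kᵢ = -0.778, so a root lies in (0, 1).
Iterate (Newton) starting at ψ = 0.5:
  ψ = 0.500: g = -0.1453, g' = -0.867 → ψ = 0.332
  ψ = 0.332: g = 0.0009, g' = -0.907 → ψ = 0.333
Converged at ψ = 0.333.
Compositions from xᵢ = zᵢ/(1+ψ(Kᵢ−1)), yᵢ = Kᵢxᵢ:
  A: x = 0.101, y = 0.408
  B: x = 0.239, y = 0.373
  C: x = 0.660, y = 0.219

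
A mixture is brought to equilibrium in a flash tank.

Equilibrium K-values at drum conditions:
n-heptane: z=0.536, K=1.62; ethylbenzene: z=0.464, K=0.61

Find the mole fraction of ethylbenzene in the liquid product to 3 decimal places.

x_ethylbenzene = 0.614

Let ψ = V/F and solve Σ zᵢ(Kᵢ−1)/(1+ψ(Kᵢ−1)) = 0.
g(0) = ΣzᵢKᵢ − 1 = 0.151 and g(1) = 1 − Σzᵢ/Kᵢ = -0.092, so a root lies in (0, 1).
Binary case is linear: z₁(K₁−1)(1+ψ(K₂−1)) + z₂(K₂−1)(1+ψ(K₁−1)) = 0
⇒ ψ = [z₁(K₁−1)+z₂(K₂−1)] / [−(K₁−1)(K₂−1)] = 0.1514/0.2418 = 0.626
Compositions from xᵢ = zᵢ/(1+ψ(Kᵢ−1)), yᵢ = Kᵢxᵢ:
  n-heptane: x = 0.386, y = 0.626
  ethylbenzene: x = 0.614, y = 0.374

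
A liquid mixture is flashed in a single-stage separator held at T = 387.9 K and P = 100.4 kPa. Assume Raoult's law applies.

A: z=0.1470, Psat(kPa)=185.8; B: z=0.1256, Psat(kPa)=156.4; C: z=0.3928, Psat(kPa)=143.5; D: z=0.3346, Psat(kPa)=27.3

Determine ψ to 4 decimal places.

ψ = 0.2939

Raoult's law: Kᵢ = Pᵢˢᵃᵗ/P = Pᵢˢᵃᵗ/100.4.
  K_A = 185.8/100.4 = 1.850598, K_B = 156.4/100.4 = 1.557769, K_C = 143.5/100.4 = 1.429283, K_D = 27.3/100.4 = 0.271912
Rachford–Rice: g(ψ) = Σ zᵢ(Kᵢ−1)/(1+ψ(Kᵢ−1)) = 0.
Check two-phase: ΣzᵢKᵢ = 1.1201 > 1 and Σzᵢ/Kᵢ = 1.6654 > 1, so g(0) = 0.1201 > 0 and g(1) = -0.6654 < 0.
Newton iteration, ψ⁰ = 0.46:
  ψ = 0.4600: g = -0.07986, g' = -0.5312 → ψ = 0.3097
  ψ = 0.3097: g = -0.00699, g' = -0.4471 → ψ = 0.2940
  ψ = 0.2940: g = -0.00005, g' = -0.4411 → ψ = 0.2939
Converged at ψ = 0.2939.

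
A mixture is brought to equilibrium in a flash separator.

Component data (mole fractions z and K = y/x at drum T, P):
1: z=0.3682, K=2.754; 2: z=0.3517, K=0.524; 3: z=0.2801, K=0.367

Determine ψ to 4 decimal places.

ψ = 0.3118

Rachford–Rice: g(ψ) = Σ zᵢ(Kᵢ−1)/(1+ψ(Kᵢ−1)) = 0.
g(0) = ΣzᵢKᵢ − 1 = 0.3011 and g(1) = 1 − Σzᵢ/Kᵢ = -0.5681, so a root lies in (0, 1).
Newton–Raphson from ψ = 0.35:
  ψ = 0.3500: g = -0.02848, g' = -0.7348 → ψ = 0.3112
  ψ = 0.3112: g = 0.00043, g' = -0.7579 → ψ = 0.3118
Converged at ψ = 0.3118.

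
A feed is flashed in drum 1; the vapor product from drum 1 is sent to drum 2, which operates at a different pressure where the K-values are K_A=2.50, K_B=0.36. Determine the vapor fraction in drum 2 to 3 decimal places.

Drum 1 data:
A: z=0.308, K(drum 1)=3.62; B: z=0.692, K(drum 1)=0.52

Drum 1:
Let ψ₁ = V/F and solve Σ zᵢ(Kᵢ−1)/(1+ψ₁(Kᵢ−1)) = 0.
Check two-phase: ΣzᵢKᵢ = 1.475 > 1 and Σzᵢ/Kᵢ = 1.416 > 1, so g(0) = 0.475 > 0 and g(1) = -0.416 < 0.
Binary case is linear: z₁(K₁−1)(1+ψ₁(K₂−1)) + z₂(K₂−1)(1+ψ₁(K₁−1)) = 0
⇒ ψ₁ = [z₁(K₁−1)+z₂(K₂−1)] / [−(K₁−1)(K₂−1)] = 0.4748/1.2576 = 0.378
Drum-1 compositions:
  A: x = 0.155, y = 0.561
  B: x = 0.845, y = 0.439
Drum-2 feed = drum-1 vapor: z₂ = (0.5605, 0.4395).
Drum 2:
Material balance + equilibrium reduce to Σ zᵢ(Kᵢ−1)/(1+ψ₂(Kᵢ−1)) = 0.
g(0) = ΣzᵢKᵢ − 1 = 0.560 and g(1) = 1 − Σzᵢ/Kᵢ = -0.445, so a root lies in (0, 1).
Binary case is linear: z₁(K₁−1)(1+ψ₂(K₂−1)) + z₂(K₂−1)(1+ψ₂(K₁−1)) = 0
⇒ ψ₂ = [z₁(K₁−1)+z₂(K₂−1)] / [−(K₁−1)(K₂−1)] = 0.5595/0.9600 = 0.583
  A: x = 0.299, y = 0.748
  B: x = 0.701, y = 0.252

V/F (drum 2) = 0.583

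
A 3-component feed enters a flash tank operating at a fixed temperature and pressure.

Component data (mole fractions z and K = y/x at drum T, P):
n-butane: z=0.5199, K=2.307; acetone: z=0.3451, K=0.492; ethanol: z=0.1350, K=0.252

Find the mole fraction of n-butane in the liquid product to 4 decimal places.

Iterate (Newton) starting at ψ = 0.5:
  ψ = 0.5000: g = 0.01464, g' = -0.6776 → ψ = 0.5216
  ψ = 0.5216: g = -0.00004, g' = -0.6820 → ψ = 0.5215
Converged at ψ = 0.5215.
Compositions from xᵢ = zᵢ/(1+ψ(Kᵢ−1)), yᵢ = Kᵢxᵢ:
  n-butane: x = 0.3092, y = 0.7132
  acetone: x = 0.4695, y = 0.2310
  ethanol: x = 0.2214, y = 0.0558

x_n-butane = 0.3092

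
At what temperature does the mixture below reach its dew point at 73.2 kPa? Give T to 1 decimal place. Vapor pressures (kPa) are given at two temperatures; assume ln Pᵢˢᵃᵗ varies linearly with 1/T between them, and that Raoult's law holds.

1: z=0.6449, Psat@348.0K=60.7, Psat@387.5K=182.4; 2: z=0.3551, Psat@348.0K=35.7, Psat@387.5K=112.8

Dew-point temperature: Σzᵢ·P/Pᵢˢᵃᵗ(T) = 1. Interpolate ln Pᵢˢᵃᵗ = aᵢ + bᵢ/T.
  T = 348.0 K: ΣzᵢP/Pᵢˢᵃᵗ = 1.5058
  T = 387.5 K: ΣzᵢP/Pᵢˢᵃᵗ = 0.4892
  T = 367.8 K: ΣzᵢP/Pᵢˢᵃᵗ = 0.8315
  T = 357.9 K: ΣzᵢP/Pᵢˢᵃᵗ = 1.1098
  T = 362.9 K: ΣzᵢP/Pᵢˢᵃᵗ = 0.9574
  T = 360.4 K: ΣzᵢP/Pᵢˢᵃᵗ = 1.0303
Interpolating between 360.4 K and 362.9 K gives T ≈ 361.4 K.

T = 361.4 K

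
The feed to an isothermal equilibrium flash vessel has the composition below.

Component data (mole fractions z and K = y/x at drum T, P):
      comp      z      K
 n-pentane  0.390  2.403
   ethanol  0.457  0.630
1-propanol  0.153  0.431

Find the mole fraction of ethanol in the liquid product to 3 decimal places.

Rachford–Rice: g(V/F) = Σ zᵢ(Kᵢ−1)/(1+V/F(Kᵢ−1)) = 0.
Check two-phase: ΣzᵢKᵢ = 1.291 > 1 and Σzᵢ/Kᵢ = 1.243 > 1, so g(0) = 0.291 > 0 and g(1) = -0.243 < 0.
Newton iteration, V/F⁰ = 0.5:
  V/F = 0.500: g = -0.0076, g' = -0.456 → V/F = 0.483
Converged at V/F = 0.483.
Compositions from xᵢ = zᵢ/(1+V/F(Kᵢ−1)), yᵢ = Kᵢxᵢ:
  n-pentane: x = 0.232, y = 0.558
  ethanol: x = 0.557, y = 0.351
  1-propanol: x = 0.211, y = 0.091

x_ethanol = 0.557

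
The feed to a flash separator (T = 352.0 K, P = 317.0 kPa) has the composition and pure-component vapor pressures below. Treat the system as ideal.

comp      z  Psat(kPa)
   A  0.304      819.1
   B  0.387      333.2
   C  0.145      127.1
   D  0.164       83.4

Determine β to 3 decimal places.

Raoult's law: Kᵢ = Pᵢˢᵃᵗ/P = Pᵢˢᵃᵗ/317.0.
  K_A = 819.1/317.0 = 2.58391, K_B = 333.2/317.0 = 1.05110, K_C = 127.1/317.0 = 0.40095, K_D = 83.4/317.0 = 0.26309
Newton iteration, β⁰ = 0.5:
  β = 0.500: g = -0.0274, g' = -0.568 → β = 0.452
  β = 0.452: g = -0.0003, g' = -0.558 → β = 0.451
Converged at β = 0.451.

β = 0.451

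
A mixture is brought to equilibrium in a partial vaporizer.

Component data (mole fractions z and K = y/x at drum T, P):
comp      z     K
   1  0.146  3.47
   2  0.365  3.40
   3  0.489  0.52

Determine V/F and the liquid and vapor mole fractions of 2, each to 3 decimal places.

Newton–Raphson from V/F = 0.5:
  V/F = 0.500: g = 0.2507, g' = -0.808 → V/F = 0.810
  V/F = 0.810: g = 0.0335, g' = -0.643 → V/F = 0.862
Converged at V/F = 0.862.
Compositions from xᵢ = zᵢ/(1+V/F(Kᵢ−1)), yᵢ = Kᵢxᵢ:
  1: x = 0.047, y = 0.162
  2: x = 0.119, y = 0.404
  3: x = 0.834, y = 0.434

V/F = 0.862, x_2 = 0.119, y_2 = 0.404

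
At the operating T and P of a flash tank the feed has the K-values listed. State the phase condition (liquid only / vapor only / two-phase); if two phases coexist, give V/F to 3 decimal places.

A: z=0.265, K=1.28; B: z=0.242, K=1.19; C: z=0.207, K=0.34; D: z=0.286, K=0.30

ΣzᵢKᵢ = 0.783; Σzᵢ/Kᵢ = 1.973.
Since ΣzᵢKᵢ < 1 the mixture is below its bubble point — single liquid phase.

liquid only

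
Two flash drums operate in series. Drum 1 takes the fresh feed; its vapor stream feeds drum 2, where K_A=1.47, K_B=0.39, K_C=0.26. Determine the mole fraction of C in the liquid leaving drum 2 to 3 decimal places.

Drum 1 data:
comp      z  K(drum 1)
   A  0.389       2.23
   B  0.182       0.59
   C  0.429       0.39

x_C (drum 2) = 0.256

Drum 1:
Let ψ₁ = V/F and solve Σ zᵢ(Kᵢ−1)/(1+ψ₁(Kᵢ−1)) = 0.
Feasibility: ΣzᵢKᵢ = 1.142, Σzᵢ/Kᵢ = 1.583 — both > 1, two phases present.
Iterate (Newton) starting at ψ₁ = 0.5:
  ψ₁ = 0.500: g = -0.1741, g' = -0.605 → ψ₁ = 0.212
  ψ₁ = 0.212: g = -0.0027, g' = -0.618 → ψ₁ = 0.208
Converged at ψ₁ = 0.208.
Drum-1 compositions:
  A: x = 0.310, y = 0.691
  B: x = 0.199, y = 0.117
  C: x = 0.491, y = 0.192
Drum-2 feed = drum-1 vapor: z₂ = (0.6911, 0.1174, 0.1916).
Drum 2:
Let ψ₂ = V/F and solve Σ zᵢ(Kᵢ−1)/(1+ψ₂(Kᵢ−1)) = 0.
g(0) = ΣzᵢKᵢ − 1 = 0.111 and g(1) = 1 − Σzᵢ/Kᵢ = -0.508, so a root lies in (0, 1).
Newton iteration, ψ₂⁰ = 0.5:
  ψ₂ = 0.500: g = -0.0650, g' = -0.455 → ψ₂ = 0.357
  ψ₂ = 0.357: g = -0.0060, g' = -0.377 → ψ₂ = 0.341
Converged at ψ₂ = 0.341.
  A: x = 0.596, y = 0.876
  B: x = 0.148, y = 0.058
  C: x = 0.256, y = 0.067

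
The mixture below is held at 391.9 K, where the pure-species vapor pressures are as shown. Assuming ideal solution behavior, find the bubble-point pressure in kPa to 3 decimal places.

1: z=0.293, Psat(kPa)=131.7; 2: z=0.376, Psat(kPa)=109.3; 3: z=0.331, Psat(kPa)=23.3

At the bubble point ψ → 0, so ΣzᵢKᵢ = 1 with Kᵢ = Pᵢˢᵃᵗ/P ⇒ P = ΣzᵢPᵢˢᵃᵗ.
P = 0.293·131.7 + 0.376·109.3 + 0.331·23.3 = 87.397 kPa

Pbub = 87.397 kPa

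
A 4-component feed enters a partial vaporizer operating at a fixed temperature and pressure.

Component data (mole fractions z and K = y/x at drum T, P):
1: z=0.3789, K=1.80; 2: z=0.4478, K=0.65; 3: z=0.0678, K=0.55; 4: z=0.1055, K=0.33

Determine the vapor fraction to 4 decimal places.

ψ = 0.1316

Newton–Raphson from ψ = 0.3:
  ψ = 0.3000: g = -0.05440, g' = -0.3187 → ψ = 0.1293
  ψ = 0.1293: g = 0.00076, g' = -0.3316 → ψ = 0.1316
Converged at ψ = 0.1316.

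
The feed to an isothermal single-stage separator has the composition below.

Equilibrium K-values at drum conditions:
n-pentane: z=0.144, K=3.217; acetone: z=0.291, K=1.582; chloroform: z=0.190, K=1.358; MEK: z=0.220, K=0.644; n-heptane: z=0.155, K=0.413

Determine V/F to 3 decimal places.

Material balance + equilibrium reduce to Σ zᵢ(Kᵢ−1)/(1+V/F(Kᵢ−1)) = 0.
g(0) = ΣzᵢKᵢ − 1 = 0.387 and g(1) = 1 − Σzᵢ/Kᵢ = -0.086, so a root lies in (0, 1).
Iterate (Newton) starting at V/F = 0.46:
  V/F = 0.460: g = 0.1318, g' = -0.393 → V/F = 0.795
  V/F = 0.795: g = 0.0043, g' = -0.396 → V/F = 0.806
Converged at V/F = 0.806.

V/F = 0.806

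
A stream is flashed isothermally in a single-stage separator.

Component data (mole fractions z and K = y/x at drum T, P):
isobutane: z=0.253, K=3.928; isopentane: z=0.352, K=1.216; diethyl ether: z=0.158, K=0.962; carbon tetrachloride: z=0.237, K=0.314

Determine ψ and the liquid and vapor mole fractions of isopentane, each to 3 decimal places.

Let ψ = V/F and solve Σ zᵢ(Kᵢ−1)/(1+ψ(Kᵢ−1)) = 0.
Check two-phase: ΣzᵢKᵢ = 1.648 > 1 and Σzᵢ/Kᵢ = 1.273 > 1, so g(0) = 0.648 > 0 and g(1) = -0.273 < 0.
Iterate (Newton) starting at ψ = 0.5:
  ψ = 0.500: g = 0.1157, g' = -0.629 → ψ = 0.684
  ψ = 0.684: g = 0.0006, g' = -0.649 → ψ = 0.685
Converged at ψ = 0.685.
Compositions from xᵢ = zᵢ/(1+ψ(Kᵢ−1)), yᵢ = Kᵢxᵢ:
  isobutane: x = 0.084, y = 0.331
  isopentane: x = 0.307, y = 0.373
  diethyl ether: x = 0.162, y = 0.156
  carbon tetrachloride: x = 0.447, y = 0.140

ψ = 0.685, x_isopentane = 0.307, y_isopentane = 0.373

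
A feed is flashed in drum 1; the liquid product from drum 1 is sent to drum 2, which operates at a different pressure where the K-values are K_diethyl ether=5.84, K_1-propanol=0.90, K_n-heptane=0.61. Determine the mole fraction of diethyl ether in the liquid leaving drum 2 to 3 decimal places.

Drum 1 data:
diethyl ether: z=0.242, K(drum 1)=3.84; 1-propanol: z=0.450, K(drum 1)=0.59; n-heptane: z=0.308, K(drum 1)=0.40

x_diethyl ether (drum 2) = 0.046

Drum 1:
Let ψ₁ = V/F and solve Σ zᵢ(Kᵢ−1)/(1+ψ₁(Kᵢ−1)) = 0.
Check two-phase: ΣzᵢKᵢ = 1.318 > 1 and Σzᵢ/Kᵢ = 1.596 > 1, so g(0) = 0.318 > 0 and g(1) = -0.596 < 0.
Iterate (Newton) starting at ψ₁ = 0.61:
  ψ₁ = 0.610: g = -0.2860, g' = -0.672 → ψ₁ = 0.184
  ψ₁ = 0.184: g = 0.0438, g' = -1.070 → ψ₁ = 0.225
  ψ₁ = 0.225: g = 0.0022, g' = -0.966 → ψ₁ = 0.228
Converged at ψ₁ = 0.228.
Drum-1 compositions:
  diethyl ether: x = 0.147, y = 0.565
  1-propanol: x = 0.496, y = 0.293
  n-heptane: x = 0.357, y = 0.143
Drum-2 feed = drum-1 liquid: z₂ = (0.1470, 0.4963, 0.3567).
Drum 2:
Let ψ₂ = V/F and solve Σ zᵢ(Kᵢ−1)/(1+ψ₂(Kᵢ−1)) = 0.
Check two-phase: ΣzᵢKᵢ = 1.523 > 1 and Σzᵢ/Kᵢ = 1.161 > 1, so g(0) = 0.523 > 0 and g(1) = -0.161 < 0.
Newton iteration, ψ₂⁰ = 0.5:
  ψ₂ = 0.500: g = -0.0170, g' = -0.384 → ψ₂ = 0.456
  ψ₂ = 0.456: g = 0.0008, g' = -0.421 → ψ₂ = 0.458
Converged at ψ₂ = 0.458.
  diethyl ether: x = 0.046, y = 0.267
  1-propanol: x = 0.520, y = 0.468
  n-heptane: x = 0.434, y = 0.265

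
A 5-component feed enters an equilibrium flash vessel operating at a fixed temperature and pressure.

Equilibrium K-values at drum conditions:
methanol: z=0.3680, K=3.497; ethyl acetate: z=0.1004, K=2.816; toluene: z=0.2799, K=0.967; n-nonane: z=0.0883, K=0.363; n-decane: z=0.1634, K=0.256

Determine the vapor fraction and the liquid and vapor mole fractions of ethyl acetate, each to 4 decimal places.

ψ = 0.7552, x_ethyl acetate = 0.0423, y_ethyl acetate = 0.1192

Let ψ = V/F and solve Σ zᵢ(Kᵢ−1)/(1+ψ(Kᵢ−1)) = 0.
g(0) = ΣzᵢKᵢ − 1 = 0.9142 and g(1) = 1 − Σzᵢ/Kᵢ = -0.3119, so a root lies in (0, 1).
Newton–Raphson from ψ = 0.5:
  ψ = 0.5000: g = 0.21872, g' = -0.8516 → ψ = 0.7568
  ψ = 0.7568: g = -0.00157, g' = -0.9412 → ψ = 0.7552
Converged at ψ = 0.7552.
Compositions from xᵢ = zᵢ/(1+ψ(Kᵢ−1)), yᵢ = Kᵢxᵢ:
  methanol: x = 0.1275, y = 0.4460
  ethyl acetate: x = 0.0423, y = 0.1192
  toluene: x = 0.2871, y = 0.2776
  n-nonane: x = 0.1702, y = 0.0618
  n-decane: x = 0.3729, y = 0.0955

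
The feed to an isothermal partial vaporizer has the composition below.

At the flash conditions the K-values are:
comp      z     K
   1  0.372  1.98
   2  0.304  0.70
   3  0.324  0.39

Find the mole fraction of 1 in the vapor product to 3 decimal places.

y_1 = 0.636

Let β = V/F and solve Σ zᵢ(Kᵢ−1)/(1+β(Kᵢ−1)) = 0.
Check two-phase: ΣzᵢKᵢ = 1.076 > 1 and Σzᵢ/Kᵢ = 1.453 > 1, so g(0) = 0.076 > 0 and g(1) = -0.453 < 0.
Newton–Raphson from β = 0.35:
  β = 0.350: g = -0.0817, g' = -0.427 → β = 0.159
  β = 0.159: g = 0.0009, g' = -0.446 → β = 0.161
Converged at β = 0.161.
Compositions from xᵢ = zᵢ/(1+β(Kᵢ−1)), yᵢ = Kᵢxᵢ:
  1: x = 0.321, y = 0.636
  2: x = 0.319, y = 0.224
  3: x = 0.359, y = 0.140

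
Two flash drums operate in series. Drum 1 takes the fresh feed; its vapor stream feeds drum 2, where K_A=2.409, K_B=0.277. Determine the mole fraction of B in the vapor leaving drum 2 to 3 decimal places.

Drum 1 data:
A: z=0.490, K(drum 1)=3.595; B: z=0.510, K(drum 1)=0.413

y_B (drum 2) = 0.183

Drum 1:
Let ψ₁ = V/F and solve Σ zᵢ(Kᵢ−1)/(1+ψ₁(Kᵢ−1)) = 0.
g(0) = ΣzᵢKᵢ − 1 = 0.972 and g(1) = 1 − Σzᵢ/Kᵢ = -0.371, so a root lies in (0, 1).
Binary case is linear: z₁(K₁−1)(1+ψ₁(K₂−1)) + z₂(K₂−1)(1+ψ₁(K₁−1)) = 0
⇒ ψ₁ = [z₁(K₁−1)+z₂(K₂−1)] / [−(K₁−1)(K₂−1)] = 0.9722/1.5233 = 0.638
Drum-1 compositions:
  A: x = 0.184, y = 0.663
  B: x = 0.816, y = 0.337
Drum-2 feed = drum-1 vapor: z₂ = (0.6632, 0.3368).
Drum 2:
Newton iteration, ψ₂⁰ = 0.67:
  ψ₂ = 0.670: g = 0.0084, g' = -1.011 → ψ₂ = 0.678
Converged at ψ₂ = 0.678.
  A: x = 0.339, y = 0.817
  B: x = 0.661, y = 0.183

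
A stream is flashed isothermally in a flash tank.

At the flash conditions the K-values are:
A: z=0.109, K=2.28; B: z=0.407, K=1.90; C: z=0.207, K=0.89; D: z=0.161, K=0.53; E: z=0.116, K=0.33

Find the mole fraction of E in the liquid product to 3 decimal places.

x_E = 0.228

Let β = V/F and solve Σ zᵢ(Kᵢ−1)/(1+β(Kᵢ−1)) = 0.
Feasibility: ΣzᵢKᵢ = 1.330, Σzᵢ/Kᵢ = 1.150 — both > 1, two phases present.
Newton iteration, β⁰ = 0.5:
  β = 0.500: g = 0.0978, g' = -0.405 → β = 0.742
  β = 0.742: g = -0.0043, g' = -0.458 → β = 0.733
  β = 0.733: g = -0.0000, g' = -0.454 → β = 0.732
Converged at β = 0.732.
Compositions from xᵢ = zᵢ/(1+β(Kᵢ−1)), yᵢ = Kᵢxᵢ:
  A: x = 0.056, y = 0.128
  B: x = 0.245, y = 0.466
  C: x = 0.225, y = 0.200
  D: x = 0.246, y = 0.130
  E: x = 0.228, y = 0.075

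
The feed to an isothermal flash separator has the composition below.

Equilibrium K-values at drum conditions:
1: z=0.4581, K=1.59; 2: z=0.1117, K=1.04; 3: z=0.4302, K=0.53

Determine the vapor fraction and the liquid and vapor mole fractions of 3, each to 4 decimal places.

Rachford–Rice: g(ψ) = Σ zᵢ(Kᵢ−1)/(1+ψ(Kᵢ−1)) = 0.
Check two-phase: ΣzᵢKᵢ = 1.0726 > 1 and Σzᵢ/Kᵢ = 1.2072 > 1, so g(0) = 0.0726 > 0 and g(1) = -0.2072 < 0.
Iterate (Newton) starting at ψ = 0.67:
  ψ = 0.6700: g = -0.09707, g' = -0.2845 → ψ = 0.3289
  ψ = 0.3289: g = -0.00839, g' = -0.2450 → ψ = 0.2946
  ψ = 0.2946: g = -0.00002, g' = -0.2439 → ψ = 0.2945
Converged at ψ = 0.2945.
Compositions from xᵢ = zᵢ/(1+ψ(Kᵢ−1)), yᵢ = Kᵢxᵢ:
  1: x = 0.3903, y = 0.6205
  2: x = 0.1104, y = 0.1148
  3: x = 0.4993, y = 0.2646

ψ = 0.2945, x_3 = 0.4993, y_3 = 0.2646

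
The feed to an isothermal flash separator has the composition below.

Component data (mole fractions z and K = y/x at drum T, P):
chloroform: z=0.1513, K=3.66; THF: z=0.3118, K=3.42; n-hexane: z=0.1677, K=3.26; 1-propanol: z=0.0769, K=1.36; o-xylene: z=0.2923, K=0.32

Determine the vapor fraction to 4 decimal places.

Material balance + equilibrium reduce to Σ zᵢ(Kᵢ−1)/(1+ψ(Kᵢ−1)) = 0.
Feasibility: ΣzᵢKᵢ = 2.3649, Σzᵢ/Kᵢ = 1.1539 — both > 1, two phases present.
Newton–Raphson from ψ = 0.5:
  ψ = 0.5000: g = 0.41440, g' = -1.0773 → ψ = 0.8847
  ψ = 0.8847: g = 0.00875, g' = -1.2327 → ψ = 0.8918
  ψ = 0.8918: g = -0.00006, g' = -1.2496 → ψ = 0.8917
Converged at ψ = 0.8917.

ψ = 0.8917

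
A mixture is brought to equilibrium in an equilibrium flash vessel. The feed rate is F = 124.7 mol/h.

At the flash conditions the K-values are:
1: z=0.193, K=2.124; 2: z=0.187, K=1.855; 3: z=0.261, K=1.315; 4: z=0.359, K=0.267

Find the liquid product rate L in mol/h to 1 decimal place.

Rachford–Rice: g(V/F) = Σ zᵢ(Kᵢ−1)/(1+V/F(Kᵢ−1)) = 0.
Feasibility: ΣzᵢKᵢ = 1.196, Σzᵢ/Kᵢ = 1.735 — both > 1, two phases present.
Iterate (Newton) starting at V/F = 0.3:
  V/F = 0.300: g = 0.0273, g' = -0.562 → V/F = 0.349
  V/F = 0.349: g = -0.0003, g' = -0.576 → V/F = 0.348
Converged at V/F = 0.348.
Then V = V/F·F = 0.3480·124.7 = 43.4 mol/h and L = F − V = 81.3 mol/h.

L = 81.3 mol/h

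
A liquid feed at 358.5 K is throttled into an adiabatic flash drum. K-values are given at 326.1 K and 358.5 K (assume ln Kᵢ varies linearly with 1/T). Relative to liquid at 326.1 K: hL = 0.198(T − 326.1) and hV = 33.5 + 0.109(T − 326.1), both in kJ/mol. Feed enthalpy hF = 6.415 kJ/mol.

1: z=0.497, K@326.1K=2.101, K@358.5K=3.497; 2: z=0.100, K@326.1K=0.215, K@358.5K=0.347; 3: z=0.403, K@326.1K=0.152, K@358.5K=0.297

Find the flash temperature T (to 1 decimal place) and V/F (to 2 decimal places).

Adiabatic flash: solve Rachford–Rice at each trial T, then check hF = ψ·hV(T) + (1−ψ)·hL(T).
  T = 326.1 K: K = (2.101, 0.215, 0.152), RR gives ψ = 0.138, H_out = 4.621 kJ/mol
  T = 358.5 K: K = (3.497, 0.347, 0.297), RR gives ψ = 0.515, H_out = 22.193 kJ/mol
  T = 342.3 K: K = (2.743, 0.276, 0.216), RR gives ψ = 0.355, H_out = 14.586 kJ/mol
  T = 334.2 K: K = (2.409, 0.244, 0.182), RR gives ψ = 0.260, H_out = 10.115 kJ/mol
  T = 330.1 K: K = (2.250, 0.229, 0.166), RR gives ψ = 0.203, H_out = 7.505 kJ/mol
  T = 328.1 K: K = (2.174, 0.222, 0.159), RR gives ψ = 0.172, H_out = 6.112 kJ/mol
Linear interpolation between T = 328.1 (H_out = 6.112) and T = 330.1 (H_out = 7.505) on hF = 6.415 gives T ≈ 328.5 K, at which ψ = 0.18.

T = 328.5 K, V/F = 0.18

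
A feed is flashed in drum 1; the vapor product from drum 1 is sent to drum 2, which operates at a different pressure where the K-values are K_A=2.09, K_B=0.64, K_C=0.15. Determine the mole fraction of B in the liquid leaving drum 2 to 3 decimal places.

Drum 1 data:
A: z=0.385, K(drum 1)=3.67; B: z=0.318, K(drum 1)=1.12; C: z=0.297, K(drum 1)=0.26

Drum 1:
Newton–Raphson from ψ₁ = 0.5:
  ψ₁ = 0.500: g = 0.1274, g' = -0.917 → ψ₁ = 0.639
  ψ₁ = 0.639: g = -0.0015, g' = -0.964 → ψ₁ = 0.637
Converged at ψ₁ = 0.637.
Drum-1 compositions:
  A: x = 0.143, y = 0.523
  B: x = 0.295, y = 0.331
  C: x = 0.562, y = 0.146
Drum-2 feed = drum-1 vapor: z₂ = (0.5230, 0.3309, 0.1461).
Drum 2:
Let ψ₂ = V/F and solve Σ zᵢ(Kᵢ−1)/(1+ψ₂(Kᵢ−1)) = 0.
Feasibility: ΣzᵢKᵢ = 1.327, Σzᵢ/Kᵢ = 1.741 — both > 1, two phases present.
Newton iteration, ψ₂⁰ = 0.5:
  ψ₂ = 0.500: g = 0.0077, g' = -0.643 → ψ₂ = 0.512
Converged at ψ₂ = 0.512.
  A: x = 0.336, y = 0.702
  B: x = 0.406, y = 0.260
  C: x = 0.259, y = 0.039

x_B (drum 2) = 0.406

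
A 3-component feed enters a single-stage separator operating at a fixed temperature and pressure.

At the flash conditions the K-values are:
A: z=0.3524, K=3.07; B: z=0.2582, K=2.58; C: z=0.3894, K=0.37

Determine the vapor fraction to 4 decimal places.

Newton–Raphson from ψ = 0.5:
  ψ = 0.5000: g = 0.22824, g' = -0.8952 → ψ = 0.7550
  ψ = 0.7550: g = 0.00284, g' = -0.9260 → ψ = 0.7580
Converged at ψ = 0.7580.

ψ = 0.7580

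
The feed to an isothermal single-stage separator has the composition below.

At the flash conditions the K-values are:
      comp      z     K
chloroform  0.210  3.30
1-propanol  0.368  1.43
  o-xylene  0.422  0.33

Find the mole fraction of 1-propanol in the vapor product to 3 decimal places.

Material balance + equilibrium reduce to Σ zᵢ(Kᵢ−1)/(1+V/F(Kᵢ−1)) = 0.
Check two-phase: ΣzᵢKᵢ = 1.358 > 1 and Σzᵢ/Kᵢ = 1.600 > 1, so g(0) = 0.358 > 0 and g(1) = -0.600 < 0.
Newton iteration, V/F⁰ = 0.5:
  V/F = 0.500: g = -0.0703, g' = -0.715 → V/F = 0.402
  V/F = 0.402: g = -0.0009, g' = -0.704 → V/F = 0.400
Converged at V/F = 0.400.
Compositions from xᵢ = zᵢ/(1+V/F(Kᵢ−1)), yᵢ = Kᵢxᵢ:
  chloroform: x = 0.109, y = 0.361
  1-propanol: x = 0.314, y = 0.449
  o-xylene: x = 0.577, y = 0.190

y_1-propanol = 0.449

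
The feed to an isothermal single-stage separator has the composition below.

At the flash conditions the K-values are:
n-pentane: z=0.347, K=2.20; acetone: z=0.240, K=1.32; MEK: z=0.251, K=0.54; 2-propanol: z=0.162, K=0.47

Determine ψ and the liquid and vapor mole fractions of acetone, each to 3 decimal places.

ψ = 0.655, x_acetone = 0.198, y_acetone = 0.262

Newton–Raphson from ψ = 0.64:
  ψ = 0.640: g = 0.0057, g' = -0.388 → ψ = 0.655
Converged at ψ = 0.655.
Compositions from xᵢ = zᵢ/(1+ψ(Kᵢ−1)), yᵢ = Kᵢxᵢ:
  n-pentane: x = 0.194, y = 0.428
  acetone: x = 0.198, y = 0.262
  MEK: x = 0.359, y = 0.194
  2-propanol: x = 0.248, y = 0.117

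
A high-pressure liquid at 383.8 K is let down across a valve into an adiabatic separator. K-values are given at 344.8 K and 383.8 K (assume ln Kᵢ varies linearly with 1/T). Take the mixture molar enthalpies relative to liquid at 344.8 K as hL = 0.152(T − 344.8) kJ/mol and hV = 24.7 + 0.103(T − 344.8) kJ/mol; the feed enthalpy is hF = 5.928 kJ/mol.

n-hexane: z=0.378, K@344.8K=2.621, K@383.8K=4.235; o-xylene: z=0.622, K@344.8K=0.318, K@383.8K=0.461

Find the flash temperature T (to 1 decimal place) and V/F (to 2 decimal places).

T = 349.0 K, V/F = 0.22

Adiabatic flash: solve Rachford–Rice at each trial T, then check hF = ψ·hV(T) + (1−ψ)·hL(T).
  T = 344.8 K: K = (2.621, 0.318), RR gives ψ = 0.171, H_out = 4.212 kJ/mol
  T = 383.8 K: K = (4.235, 0.461), RR gives ψ = 0.509, H_out = 17.528 kJ/mol
  T = 364.3 K: K = (3.375, 0.387), RR gives ψ = 0.354, H_out = 11.379 kJ/mol
  T = 354.6 K: K = (2.986, 0.352), RR gives ψ = 0.270, H_out = 8.029 kJ/mol
  T = 349.7 K: K = (2.800, 0.335), RR gives ψ = 0.223, H_out = 6.191 kJ/mol
  T = 347.2 K: K = (2.708, 0.326), RR gives ψ = 0.197, H_out = 5.202 kJ/mol
  T = 348.4 K: K = (2.752, 0.330), RR gives ψ = 0.209, H_out = 5.682 kJ/mol
Linear interpolation between T = 348.4 (H_out = 5.682) and T = 349.7 (H_out = 6.191) on hF = 5.928 gives T ≈ 349.0 K, at which ψ = 0.22.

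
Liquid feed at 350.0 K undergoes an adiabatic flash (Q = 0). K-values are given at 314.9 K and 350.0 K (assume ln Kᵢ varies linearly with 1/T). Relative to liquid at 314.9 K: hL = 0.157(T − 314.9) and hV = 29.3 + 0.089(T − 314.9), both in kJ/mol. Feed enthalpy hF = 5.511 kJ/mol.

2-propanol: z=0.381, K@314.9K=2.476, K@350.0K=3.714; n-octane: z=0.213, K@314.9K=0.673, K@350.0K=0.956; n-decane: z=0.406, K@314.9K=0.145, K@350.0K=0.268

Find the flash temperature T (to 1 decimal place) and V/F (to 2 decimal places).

T = 317.9 K, V/F = 0.17

Adiabatic flash: solve Rachford–Rice at each trial T, then check hF = ψ·hV(T) + (1−ψ)·hL(T).
  T = 314.9 K: K = (2.476, 0.673, 0.145), RR gives ψ = 0.139, H_out = 4.064 kJ/mol
  T = 350.0 K: K = (3.714, 0.956, 0.268), RR gives ψ = 0.462, H_out = 17.949 kJ/mol
  T = 332.4 K: K = (3.063, 0.809, 0.200), RR gives ψ = 0.314, H_out = 11.579 kJ/mol
  T = 323.6 K: K = (2.760, 0.739, 0.171), RR gives ψ = 0.232, H_out = 8.037 kJ/mol
  T = 319.2 K: K = (2.615, 0.705, 0.157), RR gives ψ = 0.187, H_out = 6.102 kJ/mol
  T = 317.0 K: K = (2.543, 0.689, 0.151), RR gives ψ = 0.163, H_out = 5.080 kJ/mol
Linear interpolation between T = 317.0 (H_out = 5.080) and T = 319.2 (H_out = 6.102) on hF = 5.511 gives T ≈ 317.9 K, at which ψ = 0.17.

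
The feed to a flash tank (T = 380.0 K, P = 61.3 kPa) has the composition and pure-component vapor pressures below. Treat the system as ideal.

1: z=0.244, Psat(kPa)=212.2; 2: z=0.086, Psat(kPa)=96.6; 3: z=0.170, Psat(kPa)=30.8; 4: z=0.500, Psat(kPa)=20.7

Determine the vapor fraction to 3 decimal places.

Raoult's law: Kᵢ = Pᵢˢᵃᵗ/P = Pᵢˢᵃᵗ/61.3.
  K_1 = 212.2/61.3 = 3.46166, K_2 = 96.6/61.3 = 1.57586, K_3 = 30.8/61.3 = 0.50245, K_4 = 20.7/61.3 = 0.33768
Rachford–Rice: g(ψ) = Σ zᵢ(Kᵢ−1)/(1+ψ(Kᵢ−1)) = 0.
Feasibility: ΣzᵢKᵢ = 1.234, Σzᵢ/Kᵢ = 1.944 — both > 1, two phases present.
Newton iteration, ψ⁰ = 0.65:
  ψ = 0.650: g = -0.4395, g' = -1.002 → ψ = 0.211
  ψ = 0.211: g = -0.0404, g' = -1.011 → ψ = 0.171
  ψ = 0.171: g = 0.0014, g' = -1.084 → ψ = 0.173
Converged at ψ = 0.173.

ψ = 0.173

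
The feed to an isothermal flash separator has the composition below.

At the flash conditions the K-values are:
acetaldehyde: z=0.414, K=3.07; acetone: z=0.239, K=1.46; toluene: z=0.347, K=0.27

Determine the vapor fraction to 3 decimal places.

ψ = 0.618

Let ψ = V/F and solve Σ zᵢ(Kᵢ−1)/(1+ψ(Kᵢ−1)) = 0.
Feasibility: ΣzᵢKᵢ = 1.714, Σzᵢ/Kᵢ = 1.584 — both > 1, two phases present.
Newton–Raphson from ψ = 0.41:
  ψ = 0.410: g = 0.1945, g' = -0.931 → ψ = 0.619
  ψ = 0.619: g = -0.0008, g' = -0.987 → ψ = 0.618
Converged at ψ = 0.618.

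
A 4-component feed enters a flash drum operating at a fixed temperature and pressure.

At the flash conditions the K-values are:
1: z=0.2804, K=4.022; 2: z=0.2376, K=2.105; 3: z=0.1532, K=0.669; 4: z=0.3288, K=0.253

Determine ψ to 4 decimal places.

Rachford–Rice: g(ψ) = Σ zᵢ(Kᵢ−1)/(1+ψ(Kᵢ−1)) = 0.
Feasibility: ΣzᵢKᵢ = 1.8136, Σzᵢ/Kᵢ = 1.7112 — both > 1, two phases present.
Newton iteration, ψ⁰ = 0.5:
  ψ = 0.5000: g = 0.05377, g' = -1.0181 → ψ = 0.5528
  ψ = 0.5528: g = -0.00017, g' = -1.0284 → ψ = 0.5526
Converged at ψ = 0.5526.

ψ = 0.5526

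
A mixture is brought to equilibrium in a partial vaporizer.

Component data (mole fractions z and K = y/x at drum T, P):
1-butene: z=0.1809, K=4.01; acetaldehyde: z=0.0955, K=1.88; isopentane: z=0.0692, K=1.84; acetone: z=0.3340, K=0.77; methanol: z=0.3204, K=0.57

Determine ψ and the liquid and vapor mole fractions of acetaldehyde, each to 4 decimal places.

Material balance + equilibrium reduce to Σ zᵢ(Kᵢ−1)/(1+ψ(Kᵢ−1)) = 0.
g(0) = ΣzᵢKᵢ − 1 = 0.4721 and g(1) = 1 − Σzᵢ/Kᵢ = -0.1294, so a root lies in (0, 1).
Newton iteration, ψ⁰ = 0.5:
  ψ = 0.5000: g = 0.05436, g' = -0.4398 → ψ = 0.6236
  ψ = 0.6236: g = 0.00373, g' = -0.3846 → ψ = 0.6333
  ψ = 0.6333: g = 0.00002, g' = -0.3814 → ψ = 0.6334
Converged at ψ = 0.6334.
Compositions from xᵢ = zᵢ/(1+ψ(Kᵢ−1)), yᵢ = Kᵢxᵢ:
  1-butene: x = 0.0622, y = 0.2496
  acetaldehyde: x = 0.0613, y = 0.1153
  isopentane: x = 0.0452, y = 0.0831
  acetone: x = 0.3910, y = 0.3010
  methanol: x = 0.4403, y = 0.2510

ψ = 0.6334, x_acetaldehyde = 0.0613, y_acetaldehyde = 0.1153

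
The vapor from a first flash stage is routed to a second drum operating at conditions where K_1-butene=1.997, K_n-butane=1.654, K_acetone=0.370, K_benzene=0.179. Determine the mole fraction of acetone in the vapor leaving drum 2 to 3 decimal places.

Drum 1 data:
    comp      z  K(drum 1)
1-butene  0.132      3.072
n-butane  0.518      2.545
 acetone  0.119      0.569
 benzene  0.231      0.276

y_acetone (drum 2) = 0.064

Drum 1:
Material balance + equilibrium reduce to Σ zᵢ(Kᵢ−1)/(1+ψ₁(Kᵢ−1)) = 0.
g(0) = ΣzᵢKᵢ − 1 = 0.855 and g(1) = 1 − Σzᵢ/Kᵢ = -0.293, so a root lies in (0, 1).
Iterate (Newton) starting at ψ₁ = 0.5:
  ψ₁ = 0.500: g = 0.2583, g' = -0.864 → ψ₁ = 0.799
  ψ₁ = 0.799: g = -0.0139, g' = -1.061 → ψ₁ = 0.786
Converged at ψ₁ = 0.786.
Drum-1 compositions:
  1-butene: x = 0.050, y = 0.154
  n-butane: x = 0.234, y = 0.595
  acetone: x = 0.180, y = 0.102
  benzene: x = 0.536, y = 0.148
Drum-2 feed = drum-1 vapor: z₂ = (0.1543, 0.5954, 0.1024, 0.1479).
Drum 2:
Rachford–Rice: g(ψ₂) = Σ zᵢ(Kᵢ−1)/(1+ψ₂(Kᵢ−1)) = 0.
Feasibility: ΣzᵢKᵢ = 1.357, Σzᵢ/Kᵢ = 1.540 — both > 1, two phases present.
Newton–Raphson from ψ₂ = 0.34:
  ψ₂ = 0.340: g = 0.1829, g' = -0.514 → ψ₂ = 0.696
  ψ₂ = 0.696: g = -0.0399, g' = -0.846 → ψ₂ = 0.649
  ψ₂ = 0.649: g = -0.0022, g' = -0.755 → ψ₂ = 0.646
Converged at ψ₂ = 0.646.
  1-butene: x = 0.094, y = 0.187
  n-butane: x = 0.419, y = 0.692
  acetone: x = 0.173, y = 0.064
  benzene: x = 0.315, y = 0.056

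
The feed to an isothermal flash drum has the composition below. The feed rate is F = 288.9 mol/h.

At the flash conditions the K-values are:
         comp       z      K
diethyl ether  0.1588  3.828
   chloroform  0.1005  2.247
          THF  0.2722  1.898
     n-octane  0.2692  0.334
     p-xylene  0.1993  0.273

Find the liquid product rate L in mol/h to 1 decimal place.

Material balance + equilibrium reduce to Σ zᵢ(Kᵢ−1)/(1+V/F(Kᵢ−1)) = 0.
Feasibility: ΣzᵢKᵢ = 1.4947, Σzᵢ/Kᵢ = 1.7656 — both > 1, two phases present.
Newton iteration, V/F⁰ = 0.64:
  V/F = 0.6400: g = -0.19870, g' = -1.0288 → V/F = 0.4469
  V/F = 0.4469: g = -0.01657, g' = -0.8972 → V/F = 0.4284
Converged at V/F = 0.4284.
Then V = V/F·F = 0.4284·288.9 = 123.8 mol/h and L = F − V = 165.1 mol/h.

L = 165.1 mol/h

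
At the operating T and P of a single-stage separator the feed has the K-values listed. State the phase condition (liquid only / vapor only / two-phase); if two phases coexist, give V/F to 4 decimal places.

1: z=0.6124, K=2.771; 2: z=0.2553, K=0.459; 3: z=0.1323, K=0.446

ΣzᵢKᵢ = 1.8731; Σzᵢ/Kᵢ = 1.0738.
Both exceed 1, so a two-phase solution exists.
Material balance + equilibrium reduce to Σ zᵢ(Kᵢ−1)/(1+ψ(Kᵢ−1)) = 0.
Iterate (Newton) starting at ψ = 0.44:
  ψ = 0.4400: g = 0.33138, g' = -0.8064 → ψ = 0.8509
  ψ = 0.8509: g = 0.03802, g' = -0.7075 → ψ = 0.9047
  ψ = 0.9047: g = -0.00065, g' = -0.7335 → ψ = 0.9038
Converged at ψ = 0.9038.

two-phase, V/F = 0.9038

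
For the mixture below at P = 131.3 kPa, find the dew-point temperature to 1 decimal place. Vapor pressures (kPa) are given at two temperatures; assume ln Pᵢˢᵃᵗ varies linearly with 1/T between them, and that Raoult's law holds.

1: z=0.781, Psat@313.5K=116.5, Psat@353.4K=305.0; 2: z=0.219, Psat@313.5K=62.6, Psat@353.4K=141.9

Dew-point temperature: Σzᵢ·P/Pᵢˢᵃᵗ(T) = 1. Interpolate ln Pᵢˢᵃᵗ = aᵢ + bᵢ/T.
  T = 313.5 K: ΣzᵢP/Pᵢˢᵃᵗ = 1.3396
  T = 353.4 K: ΣzᵢP/Pᵢˢᵃᵗ = 0.5389
  T = 333.4 K: ΣzᵢP/Pᵢˢᵃᵗ = 0.8272
  T = 323.4 K: ΣzᵢP/Pᵢˢᵃᵗ = 1.0460
  T = 328.4 K: ΣzᵢP/Pᵢˢᵃᵗ = 0.9285
  T = 325.9 K: ΣzᵢP/Pᵢˢᵃᵗ = 0.9850
Interpolating between 323.4 K and 325.9 K gives T ≈ 325.3 K.

T = 325.3 K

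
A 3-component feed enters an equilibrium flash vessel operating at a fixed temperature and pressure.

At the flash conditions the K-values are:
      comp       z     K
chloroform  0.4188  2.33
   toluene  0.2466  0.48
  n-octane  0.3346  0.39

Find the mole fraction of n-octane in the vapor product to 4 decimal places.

Material balance + equilibrium reduce to Σ zᵢ(Kᵢ−1)/(1+β(Kᵢ−1)) = 0.
g(0) = ΣzᵢKᵢ − 1 = 0.2247 and g(1) = 1 − Σzᵢ/Kᵢ = -0.5514, so a root lies in (0, 1).
Iterate (Newton) starting at β = 0.52:
  β = 0.5200: g = -0.14541, g' = -0.6512 → β = 0.2967
  β = 0.2967: g = -0.00145, g' = -0.6597 → β = 0.2945
Converged at β = 0.2945.
Compositions from xᵢ = zᵢ/(1+β(Kᵢ−1)), yᵢ = Kᵢxᵢ:
  chloroform: x = 0.3009, y = 0.7012
  toluene: x = 0.2912, y = 0.1398
  n-octane: x = 0.4079, y = 0.1591

y_n-octane = 0.1591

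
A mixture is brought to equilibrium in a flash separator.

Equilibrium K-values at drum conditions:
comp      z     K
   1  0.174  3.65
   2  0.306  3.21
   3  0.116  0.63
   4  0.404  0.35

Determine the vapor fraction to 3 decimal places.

Rachford–Rice: g(ψ) = Σ zᵢ(Kᵢ−1)/(1+ψ(Kᵢ−1)) = 0.
g(0) = ΣzᵢKᵢ − 1 = 0.832 and g(1) = 1 − Σzᵢ/Kᵢ = -0.481, so a root lies in (0, 1).
Iterate (Newton) starting at ψ = 0.5:
  ψ = 0.500: g = 0.0779, g' = -0.962 → ψ = 0.581
  ψ = 0.581: g = 0.0010, g' = -0.942 → ψ = 0.582
Converged at ψ = 0.582.

ψ = 0.582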